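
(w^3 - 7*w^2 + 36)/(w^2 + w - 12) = (w^2 - 4*w - 12)/(w + 4)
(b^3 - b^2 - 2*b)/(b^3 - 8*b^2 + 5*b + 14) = b/(b - 7)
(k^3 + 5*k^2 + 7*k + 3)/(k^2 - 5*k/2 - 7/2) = 2*(k^2 + 4*k + 3)/(2*k - 7)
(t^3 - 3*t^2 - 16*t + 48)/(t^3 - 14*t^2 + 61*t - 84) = (t + 4)/(t - 7)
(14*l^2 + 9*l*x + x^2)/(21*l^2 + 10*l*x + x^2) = (2*l + x)/(3*l + x)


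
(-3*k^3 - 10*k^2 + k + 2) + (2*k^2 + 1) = -3*k^3 - 8*k^2 + k + 3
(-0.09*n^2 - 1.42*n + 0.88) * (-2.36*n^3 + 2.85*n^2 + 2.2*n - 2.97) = 0.2124*n^5 + 3.0947*n^4 - 6.3218*n^3 - 0.3487*n^2 + 6.1534*n - 2.6136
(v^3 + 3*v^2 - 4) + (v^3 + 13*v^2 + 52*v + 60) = 2*v^3 + 16*v^2 + 52*v + 56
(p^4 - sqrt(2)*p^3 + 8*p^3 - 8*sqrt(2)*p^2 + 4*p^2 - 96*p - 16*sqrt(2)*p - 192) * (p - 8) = p^5 - sqrt(2)*p^4 - 60*p^3 - 128*p^2 + 48*sqrt(2)*p^2 + 128*sqrt(2)*p + 576*p + 1536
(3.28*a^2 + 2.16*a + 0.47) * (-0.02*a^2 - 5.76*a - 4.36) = -0.0656*a^4 - 18.936*a^3 - 26.7518*a^2 - 12.1248*a - 2.0492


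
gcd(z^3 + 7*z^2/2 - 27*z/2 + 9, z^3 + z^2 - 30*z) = z + 6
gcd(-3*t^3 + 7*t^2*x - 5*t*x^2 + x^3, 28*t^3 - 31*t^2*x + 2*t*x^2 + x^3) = -t + x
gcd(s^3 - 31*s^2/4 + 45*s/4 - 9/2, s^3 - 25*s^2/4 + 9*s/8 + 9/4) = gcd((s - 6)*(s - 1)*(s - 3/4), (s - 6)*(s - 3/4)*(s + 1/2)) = s^2 - 27*s/4 + 9/2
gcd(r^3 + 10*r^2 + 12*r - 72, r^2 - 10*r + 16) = r - 2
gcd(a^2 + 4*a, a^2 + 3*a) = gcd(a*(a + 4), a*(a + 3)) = a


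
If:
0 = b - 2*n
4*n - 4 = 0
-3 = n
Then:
No Solution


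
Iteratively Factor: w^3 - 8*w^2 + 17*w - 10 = (w - 5)*(w^2 - 3*w + 2) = (w - 5)*(w - 1)*(w - 2)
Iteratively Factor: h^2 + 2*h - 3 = (h - 1)*(h + 3)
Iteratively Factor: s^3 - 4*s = (s - 2)*(s^2 + 2*s) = (s - 2)*(s + 2)*(s)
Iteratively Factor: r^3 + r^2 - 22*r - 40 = (r + 4)*(r^2 - 3*r - 10) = (r + 2)*(r + 4)*(r - 5)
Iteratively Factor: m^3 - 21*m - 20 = (m + 1)*(m^2 - m - 20) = (m - 5)*(m + 1)*(m + 4)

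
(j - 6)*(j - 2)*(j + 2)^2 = j^4 - 4*j^3 - 16*j^2 + 16*j + 48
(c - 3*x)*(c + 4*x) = c^2 + c*x - 12*x^2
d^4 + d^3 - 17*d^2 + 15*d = d*(d - 3)*(d - 1)*(d + 5)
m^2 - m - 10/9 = (m - 5/3)*(m + 2/3)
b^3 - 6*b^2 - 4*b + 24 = (b - 6)*(b - 2)*(b + 2)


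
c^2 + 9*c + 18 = (c + 3)*(c + 6)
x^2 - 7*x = x*(x - 7)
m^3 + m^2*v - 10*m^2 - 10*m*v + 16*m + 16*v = (m - 8)*(m - 2)*(m + v)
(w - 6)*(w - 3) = w^2 - 9*w + 18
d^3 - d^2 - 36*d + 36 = (d - 6)*(d - 1)*(d + 6)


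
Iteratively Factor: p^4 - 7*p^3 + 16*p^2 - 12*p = (p - 3)*(p^3 - 4*p^2 + 4*p) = (p - 3)*(p - 2)*(p^2 - 2*p) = p*(p - 3)*(p - 2)*(p - 2)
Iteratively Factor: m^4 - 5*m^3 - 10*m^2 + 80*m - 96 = (m - 2)*(m^3 - 3*m^2 - 16*m + 48) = (m - 4)*(m - 2)*(m^2 + m - 12) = (m - 4)*(m - 2)*(m + 4)*(m - 3)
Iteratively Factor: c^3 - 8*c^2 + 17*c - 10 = (c - 2)*(c^2 - 6*c + 5) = (c - 2)*(c - 1)*(c - 5)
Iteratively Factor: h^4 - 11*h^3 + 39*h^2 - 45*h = (h - 3)*(h^3 - 8*h^2 + 15*h) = (h - 5)*(h - 3)*(h^2 - 3*h) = (h - 5)*(h - 3)^2*(h)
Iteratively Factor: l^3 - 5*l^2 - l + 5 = (l - 1)*(l^2 - 4*l - 5) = (l - 1)*(l + 1)*(l - 5)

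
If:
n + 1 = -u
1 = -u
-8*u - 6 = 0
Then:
No Solution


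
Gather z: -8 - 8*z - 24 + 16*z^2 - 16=16*z^2 - 8*z - 48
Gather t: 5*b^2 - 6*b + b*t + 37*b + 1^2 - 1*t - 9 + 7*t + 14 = 5*b^2 + 31*b + t*(b + 6) + 6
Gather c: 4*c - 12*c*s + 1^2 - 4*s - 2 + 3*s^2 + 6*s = c*(4 - 12*s) + 3*s^2 + 2*s - 1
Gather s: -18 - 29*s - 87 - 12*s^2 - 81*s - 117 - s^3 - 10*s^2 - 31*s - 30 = -s^3 - 22*s^2 - 141*s - 252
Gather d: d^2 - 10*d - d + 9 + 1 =d^2 - 11*d + 10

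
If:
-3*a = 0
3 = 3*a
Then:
No Solution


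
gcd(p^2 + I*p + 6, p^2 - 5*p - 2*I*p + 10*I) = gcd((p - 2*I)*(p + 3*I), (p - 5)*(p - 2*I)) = p - 2*I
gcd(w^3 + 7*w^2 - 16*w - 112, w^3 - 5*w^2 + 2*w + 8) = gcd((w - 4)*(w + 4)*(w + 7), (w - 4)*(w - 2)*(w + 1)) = w - 4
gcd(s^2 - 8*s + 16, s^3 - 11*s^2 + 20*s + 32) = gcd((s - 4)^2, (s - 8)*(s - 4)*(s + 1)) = s - 4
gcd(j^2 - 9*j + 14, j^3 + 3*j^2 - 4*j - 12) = j - 2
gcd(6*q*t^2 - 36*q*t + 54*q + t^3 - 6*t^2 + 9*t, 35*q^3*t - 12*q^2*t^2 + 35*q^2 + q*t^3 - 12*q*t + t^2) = 1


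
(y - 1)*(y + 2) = y^2 + y - 2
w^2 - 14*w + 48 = (w - 8)*(w - 6)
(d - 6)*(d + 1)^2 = d^3 - 4*d^2 - 11*d - 6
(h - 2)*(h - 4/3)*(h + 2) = h^3 - 4*h^2/3 - 4*h + 16/3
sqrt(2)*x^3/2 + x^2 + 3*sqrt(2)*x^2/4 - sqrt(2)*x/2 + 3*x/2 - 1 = (x - 1/2)*(x + 2)*(sqrt(2)*x/2 + 1)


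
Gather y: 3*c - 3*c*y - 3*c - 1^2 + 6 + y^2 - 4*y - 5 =y^2 + y*(-3*c - 4)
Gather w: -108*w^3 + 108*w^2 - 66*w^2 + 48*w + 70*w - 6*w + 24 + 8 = -108*w^3 + 42*w^2 + 112*w + 32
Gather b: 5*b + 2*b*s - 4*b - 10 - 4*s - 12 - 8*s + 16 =b*(2*s + 1) - 12*s - 6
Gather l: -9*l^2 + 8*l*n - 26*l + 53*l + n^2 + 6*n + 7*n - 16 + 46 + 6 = -9*l^2 + l*(8*n + 27) + n^2 + 13*n + 36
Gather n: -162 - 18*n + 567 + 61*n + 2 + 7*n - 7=50*n + 400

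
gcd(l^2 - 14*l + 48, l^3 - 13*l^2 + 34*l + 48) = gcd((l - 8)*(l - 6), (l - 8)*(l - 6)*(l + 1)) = l^2 - 14*l + 48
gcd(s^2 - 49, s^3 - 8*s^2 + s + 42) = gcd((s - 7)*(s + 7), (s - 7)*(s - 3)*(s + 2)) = s - 7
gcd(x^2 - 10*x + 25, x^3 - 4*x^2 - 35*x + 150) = x^2 - 10*x + 25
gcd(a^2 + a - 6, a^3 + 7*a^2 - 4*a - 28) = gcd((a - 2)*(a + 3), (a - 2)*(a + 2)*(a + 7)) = a - 2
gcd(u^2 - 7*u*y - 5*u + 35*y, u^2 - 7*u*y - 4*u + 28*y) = -u + 7*y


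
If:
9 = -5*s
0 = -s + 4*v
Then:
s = -9/5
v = -9/20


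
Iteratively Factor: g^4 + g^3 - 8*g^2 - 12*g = (g - 3)*(g^3 + 4*g^2 + 4*g) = g*(g - 3)*(g^2 + 4*g + 4) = g*(g - 3)*(g + 2)*(g + 2)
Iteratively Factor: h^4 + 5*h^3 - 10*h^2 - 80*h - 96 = (h + 3)*(h^3 + 2*h^2 - 16*h - 32) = (h - 4)*(h + 3)*(h^2 + 6*h + 8) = (h - 4)*(h + 3)*(h + 4)*(h + 2)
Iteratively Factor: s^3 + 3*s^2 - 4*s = (s + 4)*(s^2 - s) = s*(s + 4)*(s - 1)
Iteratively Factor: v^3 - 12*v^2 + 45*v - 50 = (v - 5)*(v^2 - 7*v + 10) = (v - 5)^2*(v - 2)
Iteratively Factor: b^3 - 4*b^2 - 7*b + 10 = (b + 2)*(b^2 - 6*b + 5) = (b - 5)*(b + 2)*(b - 1)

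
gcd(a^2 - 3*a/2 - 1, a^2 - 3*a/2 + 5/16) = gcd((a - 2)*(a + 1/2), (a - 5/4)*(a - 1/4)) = 1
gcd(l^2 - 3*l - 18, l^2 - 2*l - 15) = l + 3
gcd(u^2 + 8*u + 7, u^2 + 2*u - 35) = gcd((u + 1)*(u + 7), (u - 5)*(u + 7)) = u + 7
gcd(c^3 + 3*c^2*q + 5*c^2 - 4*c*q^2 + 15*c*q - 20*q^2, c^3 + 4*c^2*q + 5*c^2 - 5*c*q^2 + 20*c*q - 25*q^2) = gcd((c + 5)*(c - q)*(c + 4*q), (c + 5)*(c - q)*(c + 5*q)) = -c^2 + c*q - 5*c + 5*q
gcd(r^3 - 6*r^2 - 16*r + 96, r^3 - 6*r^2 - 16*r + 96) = r^3 - 6*r^2 - 16*r + 96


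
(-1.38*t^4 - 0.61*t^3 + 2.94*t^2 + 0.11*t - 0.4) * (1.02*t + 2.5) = -1.4076*t^5 - 4.0722*t^4 + 1.4738*t^3 + 7.4622*t^2 - 0.133*t - 1.0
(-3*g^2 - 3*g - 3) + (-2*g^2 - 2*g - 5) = -5*g^2 - 5*g - 8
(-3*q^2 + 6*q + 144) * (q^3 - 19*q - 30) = -3*q^5 + 6*q^4 + 201*q^3 - 24*q^2 - 2916*q - 4320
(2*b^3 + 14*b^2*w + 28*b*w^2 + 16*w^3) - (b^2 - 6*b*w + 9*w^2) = 2*b^3 + 14*b^2*w - b^2 + 28*b*w^2 + 6*b*w + 16*w^3 - 9*w^2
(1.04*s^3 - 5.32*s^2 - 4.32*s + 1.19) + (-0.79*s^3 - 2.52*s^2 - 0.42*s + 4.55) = 0.25*s^3 - 7.84*s^2 - 4.74*s + 5.74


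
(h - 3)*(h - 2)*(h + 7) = h^3 + 2*h^2 - 29*h + 42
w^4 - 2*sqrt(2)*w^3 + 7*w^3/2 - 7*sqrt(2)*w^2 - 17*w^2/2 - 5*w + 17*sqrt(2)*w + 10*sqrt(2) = (w - 2)*(w + 1/2)*(w + 5)*(w - 2*sqrt(2))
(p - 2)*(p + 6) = p^2 + 4*p - 12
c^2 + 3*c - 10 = (c - 2)*(c + 5)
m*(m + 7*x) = m^2 + 7*m*x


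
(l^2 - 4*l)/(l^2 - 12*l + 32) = l/(l - 8)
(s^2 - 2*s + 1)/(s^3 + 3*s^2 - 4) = (s - 1)/(s^2 + 4*s + 4)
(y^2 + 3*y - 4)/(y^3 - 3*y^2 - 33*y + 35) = (y + 4)/(y^2 - 2*y - 35)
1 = 1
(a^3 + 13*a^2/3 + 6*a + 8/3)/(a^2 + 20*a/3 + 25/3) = (3*a^3 + 13*a^2 + 18*a + 8)/(3*a^2 + 20*a + 25)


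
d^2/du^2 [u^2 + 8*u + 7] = 2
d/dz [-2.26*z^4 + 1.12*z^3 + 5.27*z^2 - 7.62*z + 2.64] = -9.04*z^3 + 3.36*z^2 + 10.54*z - 7.62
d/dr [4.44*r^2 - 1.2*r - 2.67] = 8.88*r - 1.2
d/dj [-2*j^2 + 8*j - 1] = 8 - 4*j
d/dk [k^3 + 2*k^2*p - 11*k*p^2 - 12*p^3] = 3*k^2 + 4*k*p - 11*p^2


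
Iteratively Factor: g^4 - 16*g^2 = (g - 4)*(g^3 + 4*g^2) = (g - 4)*(g + 4)*(g^2) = g*(g - 4)*(g + 4)*(g)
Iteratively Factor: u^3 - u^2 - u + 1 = (u + 1)*(u^2 - 2*u + 1) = (u - 1)*(u + 1)*(u - 1)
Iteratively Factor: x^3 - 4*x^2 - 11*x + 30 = (x + 3)*(x^2 - 7*x + 10) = (x - 5)*(x + 3)*(x - 2)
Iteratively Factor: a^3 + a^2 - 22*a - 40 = (a - 5)*(a^2 + 6*a + 8) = (a - 5)*(a + 4)*(a + 2)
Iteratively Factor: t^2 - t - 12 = (t - 4)*(t + 3)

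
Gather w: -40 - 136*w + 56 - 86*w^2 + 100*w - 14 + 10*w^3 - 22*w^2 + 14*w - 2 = 10*w^3 - 108*w^2 - 22*w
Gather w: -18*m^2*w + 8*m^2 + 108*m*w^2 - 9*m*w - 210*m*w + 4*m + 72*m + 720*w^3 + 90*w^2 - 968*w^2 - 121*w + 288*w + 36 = 8*m^2 + 76*m + 720*w^3 + w^2*(108*m - 878) + w*(-18*m^2 - 219*m + 167) + 36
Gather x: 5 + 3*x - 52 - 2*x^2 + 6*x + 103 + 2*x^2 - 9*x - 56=0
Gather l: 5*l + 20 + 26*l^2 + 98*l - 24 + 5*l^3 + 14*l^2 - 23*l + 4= 5*l^3 + 40*l^2 + 80*l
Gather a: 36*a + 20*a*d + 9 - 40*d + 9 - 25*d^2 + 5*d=a*(20*d + 36) - 25*d^2 - 35*d + 18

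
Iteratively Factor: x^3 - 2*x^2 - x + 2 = (x + 1)*(x^2 - 3*x + 2) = (x - 2)*(x + 1)*(x - 1)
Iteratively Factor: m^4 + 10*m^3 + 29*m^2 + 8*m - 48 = (m - 1)*(m^3 + 11*m^2 + 40*m + 48) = (m - 1)*(m + 4)*(m^2 + 7*m + 12) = (m - 1)*(m + 4)^2*(m + 3)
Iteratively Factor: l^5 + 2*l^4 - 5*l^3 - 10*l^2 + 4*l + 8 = (l - 1)*(l^4 + 3*l^3 - 2*l^2 - 12*l - 8) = (l - 1)*(l + 1)*(l^3 + 2*l^2 - 4*l - 8) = (l - 1)*(l + 1)*(l + 2)*(l^2 - 4) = (l - 2)*(l - 1)*(l + 1)*(l + 2)*(l + 2)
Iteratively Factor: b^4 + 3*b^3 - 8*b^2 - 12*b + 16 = (b + 2)*(b^3 + b^2 - 10*b + 8) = (b - 2)*(b + 2)*(b^2 + 3*b - 4) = (b - 2)*(b - 1)*(b + 2)*(b + 4)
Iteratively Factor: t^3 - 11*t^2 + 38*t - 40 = (t - 2)*(t^2 - 9*t + 20) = (t - 5)*(t - 2)*(t - 4)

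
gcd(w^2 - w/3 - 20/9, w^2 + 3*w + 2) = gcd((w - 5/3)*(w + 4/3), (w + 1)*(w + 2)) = 1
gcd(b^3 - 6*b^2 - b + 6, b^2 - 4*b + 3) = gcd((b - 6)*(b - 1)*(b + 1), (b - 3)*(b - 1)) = b - 1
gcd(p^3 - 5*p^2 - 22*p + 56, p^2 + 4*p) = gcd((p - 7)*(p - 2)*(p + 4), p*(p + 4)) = p + 4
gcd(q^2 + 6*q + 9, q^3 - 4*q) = 1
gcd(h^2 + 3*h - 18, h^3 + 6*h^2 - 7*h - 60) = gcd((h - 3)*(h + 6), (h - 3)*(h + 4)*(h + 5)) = h - 3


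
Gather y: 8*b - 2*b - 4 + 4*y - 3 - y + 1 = 6*b + 3*y - 6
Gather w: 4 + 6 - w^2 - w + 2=-w^2 - w + 12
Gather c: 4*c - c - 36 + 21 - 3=3*c - 18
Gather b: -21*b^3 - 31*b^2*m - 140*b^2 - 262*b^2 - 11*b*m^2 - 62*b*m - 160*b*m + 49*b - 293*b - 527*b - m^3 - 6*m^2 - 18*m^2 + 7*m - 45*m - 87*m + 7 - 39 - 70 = -21*b^3 + b^2*(-31*m - 402) + b*(-11*m^2 - 222*m - 771) - m^3 - 24*m^2 - 125*m - 102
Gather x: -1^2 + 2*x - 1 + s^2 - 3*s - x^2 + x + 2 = s^2 - 3*s - x^2 + 3*x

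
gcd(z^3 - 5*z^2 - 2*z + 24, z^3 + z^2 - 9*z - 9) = z - 3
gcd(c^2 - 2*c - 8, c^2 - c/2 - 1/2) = 1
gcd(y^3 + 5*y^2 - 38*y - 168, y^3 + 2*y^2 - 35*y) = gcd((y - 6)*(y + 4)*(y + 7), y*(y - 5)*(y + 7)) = y + 7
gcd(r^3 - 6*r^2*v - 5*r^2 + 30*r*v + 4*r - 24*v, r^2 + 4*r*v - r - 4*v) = r - 1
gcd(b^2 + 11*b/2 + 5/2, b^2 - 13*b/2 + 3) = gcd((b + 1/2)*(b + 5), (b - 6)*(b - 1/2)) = 1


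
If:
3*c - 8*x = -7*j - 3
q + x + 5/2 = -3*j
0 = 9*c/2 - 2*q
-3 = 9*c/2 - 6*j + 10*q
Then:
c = -77/321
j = -62/107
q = -231/428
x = -95/428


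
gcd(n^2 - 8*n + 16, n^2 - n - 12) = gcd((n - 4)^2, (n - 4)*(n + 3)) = n - 4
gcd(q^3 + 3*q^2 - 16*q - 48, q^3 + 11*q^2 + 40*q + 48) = q^2 + 7*q + 12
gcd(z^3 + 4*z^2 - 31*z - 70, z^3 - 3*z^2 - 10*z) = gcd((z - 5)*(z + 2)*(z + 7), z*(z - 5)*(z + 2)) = z^2 - 3*z - 10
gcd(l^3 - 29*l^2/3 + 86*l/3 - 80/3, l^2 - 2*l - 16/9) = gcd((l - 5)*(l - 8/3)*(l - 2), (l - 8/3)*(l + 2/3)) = l - 8/3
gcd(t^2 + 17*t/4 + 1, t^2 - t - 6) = 1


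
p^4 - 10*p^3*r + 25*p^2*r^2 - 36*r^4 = (p - 6*r)*(p - 3*r)*(p - 2*r)*(p + r)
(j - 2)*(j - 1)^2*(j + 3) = j^4 - j^3 - 7*j^2 + 13*j - 6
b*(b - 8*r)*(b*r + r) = b^3*r - 8*b^2*r^2 + b^2*r - 8*b*r^2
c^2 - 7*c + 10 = (c - 5)*(c - 2)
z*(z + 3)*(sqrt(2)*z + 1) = sqrt(2)*z^3 + z^2 + 3*sqrt(2)*z^2 + 3*z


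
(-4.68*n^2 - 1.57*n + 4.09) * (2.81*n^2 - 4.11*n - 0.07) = -13.1508*n^4 + 14.8231*n^3 + 18.2732*n^2 - 16.7*n - 0.2863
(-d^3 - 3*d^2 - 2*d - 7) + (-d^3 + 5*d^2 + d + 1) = -2*d^3 + 2*d^2 - d - 6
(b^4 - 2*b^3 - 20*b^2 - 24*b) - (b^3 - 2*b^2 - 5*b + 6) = b^4 - 3*b^3 - 18*b^2 - 19*b - 6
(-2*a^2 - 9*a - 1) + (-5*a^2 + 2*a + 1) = -7*a^2 - 7*a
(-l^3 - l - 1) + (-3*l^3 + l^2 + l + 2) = -4*l^3 + l^2 + 1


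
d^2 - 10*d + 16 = (d - 8)*(d - 2)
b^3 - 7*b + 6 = (b - 2)*(b - 1)*(b + 3)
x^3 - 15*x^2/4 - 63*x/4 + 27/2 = (x - 6)*(x - 3/4)*(x + 3)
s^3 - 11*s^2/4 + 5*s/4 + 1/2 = (s - 2)*(s - 1)*(s + 1/4)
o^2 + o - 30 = (o - 5)*(o + 6)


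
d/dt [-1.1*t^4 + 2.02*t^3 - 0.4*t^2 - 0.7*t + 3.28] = -4.4*t^3 + 6.06*t^2 - 0.8*t - 0.7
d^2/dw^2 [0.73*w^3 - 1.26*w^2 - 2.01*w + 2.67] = 4.38*w - 2.52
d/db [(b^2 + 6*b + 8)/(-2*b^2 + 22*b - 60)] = (17*b^2 - 44*b - 268)/(2*(b^4 - 22*b^3 + 181*b^2 - 660*b + 900))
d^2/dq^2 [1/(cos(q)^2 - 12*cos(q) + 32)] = (-4*sin(q)^4 + 18*sin(q)^2 - 429*cos(q) + 9*cos(3*q) + 210)/((cos(q) - 8)^3*(cos(q) - 4)^3)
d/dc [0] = 0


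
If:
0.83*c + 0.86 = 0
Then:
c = -1.04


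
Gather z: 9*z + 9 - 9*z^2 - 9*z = 9 - 9*z^2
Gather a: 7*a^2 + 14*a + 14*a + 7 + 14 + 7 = 7*a^2 + 28*a + 28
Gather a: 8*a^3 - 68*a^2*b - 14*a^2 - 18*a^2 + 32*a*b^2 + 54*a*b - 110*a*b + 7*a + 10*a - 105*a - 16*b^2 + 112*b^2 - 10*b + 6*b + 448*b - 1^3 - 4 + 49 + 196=8*a^3 + a^2*(-68*b - 32) + a*(32*b^2 - 56*b - 88) + 96*b^2 + 444*b + 240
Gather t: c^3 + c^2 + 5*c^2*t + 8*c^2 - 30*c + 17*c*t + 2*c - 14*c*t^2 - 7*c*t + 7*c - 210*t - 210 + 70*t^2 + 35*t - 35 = c^3 + 9*c^2 - 21*c + t^2*(70 - 14*c) + t*(5*c^2 + 10*c - 175) - 245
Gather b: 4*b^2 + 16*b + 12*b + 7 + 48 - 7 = 4*b^2 + 28*b + 48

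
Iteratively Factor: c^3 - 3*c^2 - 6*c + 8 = (c - 1)*(c^2 - 2*c - 8) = (c - 1)*(c + 2)*(c - 4)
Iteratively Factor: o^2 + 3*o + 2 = (o + 1)*(o + 2)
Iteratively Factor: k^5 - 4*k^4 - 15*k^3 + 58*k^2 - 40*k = (k - 2)*(k^4 - 2*k^3 - 19*k^2 + 20*k) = k*(k - 2)*(k^3 - 2*k^2 - 19*k + 20) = k*(k - 2)*(k + 4)*(k^2 - 6*k + 5) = k*(k - 2)*(k - 1)*(k + 4)*(k - 5)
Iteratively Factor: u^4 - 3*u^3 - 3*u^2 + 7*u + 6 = (u + 1)*(u^3 - 4*u^2 + u + 6) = (u + 1)^2*(u^2 - 5*u + 6) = (u - 2)*(u + 1)^2*(u - 3)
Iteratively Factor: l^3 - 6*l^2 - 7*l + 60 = (l - 4)*(l^2 - 2*l - 15) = (l - 5)*(l - 4)*(l + 3)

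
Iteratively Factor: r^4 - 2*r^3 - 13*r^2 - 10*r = (r + 2)*(r^3 - 4*r^2 - 5*r) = (r + 1)*(r + 2)*(r^2 - 5*r) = (r - 5)*(r + 1)*(r + 2)*(r)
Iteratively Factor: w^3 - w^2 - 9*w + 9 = (w - 1)*(w^2 - 9) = (w - 1)*(w + 3)*(w - 3)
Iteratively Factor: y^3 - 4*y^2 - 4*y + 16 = (y - 4)*(y^2 - 4) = (y - 4)*(y + 2)*(y - 2)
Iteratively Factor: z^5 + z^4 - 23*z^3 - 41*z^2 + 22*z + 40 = (z + 1)*(z^4 - 23*z^2 - 18*z + 40) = (z + 1)*(z + 2)*(z^3 - 2*z^2 - 19*z + 20) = (z - 1)*(z + 1)*(z + 2)*(z^2 - z - 20) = (z - 5)*(z - 1)*(z + 1)*(z + 2)*(z + 4)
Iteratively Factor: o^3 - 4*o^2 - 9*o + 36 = (o - 4)*(o^2 - 9) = (o - 4)*(o + 3)*(o - 3)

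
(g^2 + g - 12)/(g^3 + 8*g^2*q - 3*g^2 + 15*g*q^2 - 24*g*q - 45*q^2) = (g + 4)/(g^2 + 8*g*q + 15*q^2)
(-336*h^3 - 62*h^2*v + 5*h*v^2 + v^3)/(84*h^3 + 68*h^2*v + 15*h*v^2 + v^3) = (-8*h + v)/(2*h + v)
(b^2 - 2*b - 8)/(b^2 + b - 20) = (b + 2)/(b + 5)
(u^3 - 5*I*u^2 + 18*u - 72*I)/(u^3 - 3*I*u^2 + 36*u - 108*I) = (u + 4*I)/(u + 6*I)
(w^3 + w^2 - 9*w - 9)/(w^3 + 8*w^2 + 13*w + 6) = (w^2 - 9)/(w^2 + 7*w + 6)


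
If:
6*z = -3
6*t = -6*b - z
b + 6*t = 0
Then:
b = 1/10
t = -1/60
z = -1/2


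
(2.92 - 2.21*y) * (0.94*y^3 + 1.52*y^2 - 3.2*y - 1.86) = -2.0774*y^4 - 0.6144*y^3 + 11.5104*y^2 - 5.2334*y - 5.4312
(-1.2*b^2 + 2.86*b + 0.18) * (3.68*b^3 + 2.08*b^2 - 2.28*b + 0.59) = -4.416*b^5 + 8.0288*b^4 + 9.3472*b^3 - 6.8544*b^2 + 1.277*b + 0.1062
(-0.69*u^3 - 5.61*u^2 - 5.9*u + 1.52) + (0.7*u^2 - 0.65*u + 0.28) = -0.69*u^3 - 4.91*u^2 - 6.55*u + 1.8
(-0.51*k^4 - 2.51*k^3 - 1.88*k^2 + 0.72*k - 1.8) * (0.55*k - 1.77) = -0.2805*k^5 - 0.4778*k^4 + 3.4087*k^3 + 3.7236*k^2 - 2.2644*k + 3.186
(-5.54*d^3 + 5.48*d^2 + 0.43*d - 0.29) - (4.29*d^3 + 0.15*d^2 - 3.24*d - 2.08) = -9.83*d^3 + 5.33*d^2 + 3.67*d + 1.79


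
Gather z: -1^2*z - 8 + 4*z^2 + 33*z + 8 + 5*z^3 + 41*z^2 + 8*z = 5*z^3 + 45*z^2 + 40*z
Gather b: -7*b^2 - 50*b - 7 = -7*b^2 - 50*b - 7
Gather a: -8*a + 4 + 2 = 6 - 8*a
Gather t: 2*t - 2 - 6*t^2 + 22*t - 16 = -6*t^2 + 24*t - 18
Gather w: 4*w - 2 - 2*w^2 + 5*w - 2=-2*w^2 + 9*w - 4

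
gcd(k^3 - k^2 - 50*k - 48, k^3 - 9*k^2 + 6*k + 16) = k^2 - 7*k - 8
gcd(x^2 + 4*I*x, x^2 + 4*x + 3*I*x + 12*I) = 1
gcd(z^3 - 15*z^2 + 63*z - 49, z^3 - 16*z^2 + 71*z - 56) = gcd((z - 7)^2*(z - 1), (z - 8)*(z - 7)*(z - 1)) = z^2 - 8*z + 7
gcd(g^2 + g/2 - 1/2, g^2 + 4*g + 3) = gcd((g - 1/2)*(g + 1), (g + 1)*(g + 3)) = g + 1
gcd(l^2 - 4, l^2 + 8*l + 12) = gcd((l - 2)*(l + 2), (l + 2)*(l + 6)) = l + 2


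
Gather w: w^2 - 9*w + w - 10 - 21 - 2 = w^2 - 8*w - 33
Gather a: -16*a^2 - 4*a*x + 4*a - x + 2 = -16*a^2 + a*(4 - 4*x) - x + 2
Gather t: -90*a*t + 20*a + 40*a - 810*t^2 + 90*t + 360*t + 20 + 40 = 60*a - 810*t^2 + t*(450 - 90*a) + 60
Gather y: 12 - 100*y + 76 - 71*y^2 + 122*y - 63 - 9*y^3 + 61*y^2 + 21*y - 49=-9*y^3 - 10*y^2 + 43*y - 24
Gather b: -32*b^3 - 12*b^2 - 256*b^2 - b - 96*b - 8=-32*b^3 - 268*b^2 - 97*b - 8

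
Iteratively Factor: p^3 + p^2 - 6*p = (p - 2)*(p^2 + 3*p) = p*(p - 2)*(p + 3)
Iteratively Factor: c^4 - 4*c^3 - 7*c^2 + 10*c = (c)*(c^3 - 4*c^2 - 7*c + 10) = c*(c - 1)*(c^2 - 3*c - 10) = c*(c - 5)*(c - 1)*(c + 2)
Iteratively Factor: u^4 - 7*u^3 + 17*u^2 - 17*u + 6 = (u - 2)*(u^3 - 5*u^2 + 7*u - 3) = (u - 2)*(u - 1)*(u^2 - 4*u + 3) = (u - 3)*(u - 2)*(u - 1)*(u - 1)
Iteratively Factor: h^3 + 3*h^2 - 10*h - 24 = (h - 3)*(h^2 + 6*h + 8) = (h - 3)*(h + 4)*(h + 2)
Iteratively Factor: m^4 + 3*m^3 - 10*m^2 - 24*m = (m + 2)*(m^3 + m^2 - 12*m) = (m + 2)*(m + 4)*(m^2 - 3*m) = (m - 3)*(m + 2)*(m + 4)*(m)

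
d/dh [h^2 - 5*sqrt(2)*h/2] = 2*h - 5*sqrt(2)/2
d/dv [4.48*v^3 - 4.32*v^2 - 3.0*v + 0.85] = 13.44*v^2 - 8.64*v - 3.0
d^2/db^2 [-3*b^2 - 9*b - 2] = -6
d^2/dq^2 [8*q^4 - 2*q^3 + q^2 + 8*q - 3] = 96*q^2 - 12*q + 2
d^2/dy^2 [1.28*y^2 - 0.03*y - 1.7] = 2.56000000000000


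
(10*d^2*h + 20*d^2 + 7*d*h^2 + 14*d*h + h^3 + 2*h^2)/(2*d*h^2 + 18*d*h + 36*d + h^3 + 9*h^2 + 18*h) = (5*d*h + 10*d + h^2 + 2*h)/(h^2 + 9*h + 18)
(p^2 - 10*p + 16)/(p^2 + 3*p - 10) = (p - 8)/(p + 5)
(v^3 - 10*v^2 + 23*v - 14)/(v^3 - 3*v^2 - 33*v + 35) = (v - 2)/(v + 5)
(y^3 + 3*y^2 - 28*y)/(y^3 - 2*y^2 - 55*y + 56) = y*(y - 4)/(y^2 - 9*y + 8)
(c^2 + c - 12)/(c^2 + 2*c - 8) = (c - 3)/(c - 2)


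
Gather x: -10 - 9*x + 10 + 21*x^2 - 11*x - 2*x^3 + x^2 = -2*x^3 + 22*x^2 - 20*x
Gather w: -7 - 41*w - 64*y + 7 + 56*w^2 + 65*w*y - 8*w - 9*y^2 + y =56*w^2 + w*(65*y - 49) - 9*y^2 - 63*y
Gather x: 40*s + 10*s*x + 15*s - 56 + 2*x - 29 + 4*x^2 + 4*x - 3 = 55*s + 4*x^2 + x*(10*s + 6) - 88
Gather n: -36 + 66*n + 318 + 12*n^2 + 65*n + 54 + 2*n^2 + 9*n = 14*n^2 + 140*n + 336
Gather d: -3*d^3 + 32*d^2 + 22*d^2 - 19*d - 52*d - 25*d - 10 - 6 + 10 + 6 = -3*d^3 + 54*d^2 - 96*d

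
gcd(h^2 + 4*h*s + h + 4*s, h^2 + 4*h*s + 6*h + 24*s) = h + 4*s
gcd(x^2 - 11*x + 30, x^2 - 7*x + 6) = x - 6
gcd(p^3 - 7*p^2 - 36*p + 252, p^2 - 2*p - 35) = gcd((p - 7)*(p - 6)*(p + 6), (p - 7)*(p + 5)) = p - 7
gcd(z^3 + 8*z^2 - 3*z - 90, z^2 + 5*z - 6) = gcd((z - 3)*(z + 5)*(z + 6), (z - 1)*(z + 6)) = z + 6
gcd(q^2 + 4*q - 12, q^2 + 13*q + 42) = q + 6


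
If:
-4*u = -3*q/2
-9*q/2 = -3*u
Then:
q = 0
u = 0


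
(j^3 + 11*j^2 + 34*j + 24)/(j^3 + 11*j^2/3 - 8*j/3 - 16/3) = 3*(j + 6)/(3*j - 4)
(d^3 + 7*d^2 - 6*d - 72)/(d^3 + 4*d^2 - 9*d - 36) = (d + 6)/(d + 3)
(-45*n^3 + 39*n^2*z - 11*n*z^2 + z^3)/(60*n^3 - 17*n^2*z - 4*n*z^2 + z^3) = (-3*n + z)/(4*n + z)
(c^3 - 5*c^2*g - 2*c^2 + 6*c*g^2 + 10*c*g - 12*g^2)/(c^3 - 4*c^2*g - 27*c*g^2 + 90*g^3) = (c^2 - 2*c*g - 2*c + 4*g)/(c^2 - c*g - 30*g^2)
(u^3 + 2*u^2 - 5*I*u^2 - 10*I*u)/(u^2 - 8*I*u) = (u^2 + u*(2 - 5*I) - 10*I)/(u - 8*I)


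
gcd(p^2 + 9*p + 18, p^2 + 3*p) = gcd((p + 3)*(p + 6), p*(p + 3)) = p + 3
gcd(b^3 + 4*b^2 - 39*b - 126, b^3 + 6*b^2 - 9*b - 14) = b + 7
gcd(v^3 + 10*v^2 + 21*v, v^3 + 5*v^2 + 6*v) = v^2 + 3*v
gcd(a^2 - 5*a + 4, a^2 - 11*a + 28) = a - 4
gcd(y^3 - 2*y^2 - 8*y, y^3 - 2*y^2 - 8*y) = y^3 - 2*y^2 - 8*y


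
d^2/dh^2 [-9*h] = 0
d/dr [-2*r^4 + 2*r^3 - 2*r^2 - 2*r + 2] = -8*r^3 + 6*r^2 - 4*r - 2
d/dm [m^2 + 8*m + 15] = 2*m + 8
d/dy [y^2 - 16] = 2*y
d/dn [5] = 0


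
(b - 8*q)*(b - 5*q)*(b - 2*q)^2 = b^4 - 17*b^3*q + 96*b^2*q^2 - 212*b*q^3 + 160*q^4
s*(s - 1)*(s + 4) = s^3 + 3*s^2 - 4*s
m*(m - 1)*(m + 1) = m^3 - m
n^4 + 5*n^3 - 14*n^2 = n^2*(n - 2)*(n + 7)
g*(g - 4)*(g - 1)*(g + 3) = g^4 - 2*g^3 - 11*g^2 + 12*g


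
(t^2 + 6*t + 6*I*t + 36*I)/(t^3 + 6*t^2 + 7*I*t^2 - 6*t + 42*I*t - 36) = 1/(t + I)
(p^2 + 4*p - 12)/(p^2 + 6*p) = (p - 2)/p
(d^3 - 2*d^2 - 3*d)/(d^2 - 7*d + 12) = d*(d + 1)/(d - 4)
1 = 1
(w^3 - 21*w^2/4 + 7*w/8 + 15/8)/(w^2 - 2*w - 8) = (-8*w^3 + 42*w^2 - 7*w - 15)/(8*(-w^2 + 2*w + 8))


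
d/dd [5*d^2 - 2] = 10*d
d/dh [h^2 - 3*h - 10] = 2*h - 3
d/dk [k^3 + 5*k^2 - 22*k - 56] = 3*k^2 + 10*k - 22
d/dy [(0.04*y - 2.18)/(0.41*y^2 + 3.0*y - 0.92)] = (-0.0164*y^2 + 1.7876*y + 6.5032)/(0.1681*y^4 + 2.46*y^3 + 8.2456*y^2 - 5.52*y + 0.8464)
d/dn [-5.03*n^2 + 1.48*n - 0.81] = 1.48 - 10.06*n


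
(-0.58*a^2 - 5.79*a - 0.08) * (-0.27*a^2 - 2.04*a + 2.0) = 0.1566*a^4 + 2.7465*a^3 + 10.6732*a^2 - 11.4168*a - 0.16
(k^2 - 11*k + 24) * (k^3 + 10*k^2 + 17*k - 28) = k^5 - k^4 - 69*k^3 + 25*k^2 + 716*k - 672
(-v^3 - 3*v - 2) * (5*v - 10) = -5*v^4 + 10*v^3 - 15*v^2 + 20*v + 20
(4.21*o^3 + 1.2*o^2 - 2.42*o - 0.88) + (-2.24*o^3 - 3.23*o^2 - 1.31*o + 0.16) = 1.97*o^3 - 2.03*o^2 - 3.73*o - 0.72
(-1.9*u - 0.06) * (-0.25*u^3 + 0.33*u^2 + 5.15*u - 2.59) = 0.475*u^4 - 0.612*u^3 - 9.8048*u^2 + 4.612*u + 0.1554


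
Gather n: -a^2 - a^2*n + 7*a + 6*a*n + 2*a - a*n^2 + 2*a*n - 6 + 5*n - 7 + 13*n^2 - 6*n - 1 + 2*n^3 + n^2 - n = -a^2 + 9*a + 2*n^3 + n^2*(14 - a) + n*(-a^2 + 8*a - 2) - 14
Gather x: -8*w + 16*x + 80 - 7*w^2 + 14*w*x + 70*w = -7*w^2 + 62*w + x*(14*w + 16) + 80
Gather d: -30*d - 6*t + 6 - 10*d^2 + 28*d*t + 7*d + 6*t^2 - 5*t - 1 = -10*d^2 + d*(28*t - 23) + 6*t^2 - 11*t + 5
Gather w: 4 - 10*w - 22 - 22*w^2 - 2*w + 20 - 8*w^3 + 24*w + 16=-8*w^3 - 22*w^2 + 12*w + 18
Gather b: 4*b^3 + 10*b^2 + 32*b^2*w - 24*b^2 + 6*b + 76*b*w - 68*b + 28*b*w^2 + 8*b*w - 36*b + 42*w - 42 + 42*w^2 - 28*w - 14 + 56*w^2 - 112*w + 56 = 4*b^3 + b^2*(32*w - 14) + b*(28*w^2 + 84*w - 98) + 98*w^2 - 98*w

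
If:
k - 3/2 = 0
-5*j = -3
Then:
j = 3/5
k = 3/2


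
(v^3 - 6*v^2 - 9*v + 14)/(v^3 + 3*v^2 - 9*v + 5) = (v^2 - 5*v - 14)/(v^2 + 4*v - 5)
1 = 1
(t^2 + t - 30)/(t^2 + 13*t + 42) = (t - 5)/(t + 7)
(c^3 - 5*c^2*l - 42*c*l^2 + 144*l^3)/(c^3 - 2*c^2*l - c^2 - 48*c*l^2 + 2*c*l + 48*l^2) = (c - 3*l)/(c - 1)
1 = 1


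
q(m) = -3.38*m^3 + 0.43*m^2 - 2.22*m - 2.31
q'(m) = -10.14*m^2 + 0.86*m - 2.22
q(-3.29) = 130.01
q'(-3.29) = -114.81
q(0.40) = -3.35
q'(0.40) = -3.50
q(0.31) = -3.06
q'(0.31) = -2.93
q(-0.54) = -0.45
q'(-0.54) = -5.64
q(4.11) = -238.83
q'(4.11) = -169.97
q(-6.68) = 1039.21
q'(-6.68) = -460.44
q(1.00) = -7.48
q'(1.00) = -11.50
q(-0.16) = -1.93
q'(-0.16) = -2.62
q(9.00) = -2451.48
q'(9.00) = -815.82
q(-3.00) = 99.48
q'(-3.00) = -96.06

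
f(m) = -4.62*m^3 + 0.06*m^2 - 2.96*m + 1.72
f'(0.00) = -2.96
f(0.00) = 1.72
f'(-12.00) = -2000.24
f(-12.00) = 8029.24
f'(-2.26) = -74.02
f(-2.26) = 62.05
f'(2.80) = -111.29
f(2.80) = -107.52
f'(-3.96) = -220.78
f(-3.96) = 301.28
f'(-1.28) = -25.82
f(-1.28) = 15.30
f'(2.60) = -96.34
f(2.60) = -86.77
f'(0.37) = -4.81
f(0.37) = 0.40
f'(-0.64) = -8.71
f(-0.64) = 4.85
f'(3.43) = -165.61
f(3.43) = -194.16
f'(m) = -13.86*m^2 + 0.12*m - 2.96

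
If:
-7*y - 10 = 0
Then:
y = -10/7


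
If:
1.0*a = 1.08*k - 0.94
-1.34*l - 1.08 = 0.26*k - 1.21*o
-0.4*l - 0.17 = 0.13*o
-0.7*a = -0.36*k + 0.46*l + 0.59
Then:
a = -0.04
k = 0.83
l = -0.57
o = 0.44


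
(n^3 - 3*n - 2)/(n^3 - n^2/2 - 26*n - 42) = 2*(-n^3 + 3*n + 2)/(-2*n^3 + n^2 + 52*n + 84)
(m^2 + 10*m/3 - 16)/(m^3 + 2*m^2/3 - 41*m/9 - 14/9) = 3*(3*m^2 + 10*m - 48)/(9*m^3 + 6*m^2 - 41*m - 14)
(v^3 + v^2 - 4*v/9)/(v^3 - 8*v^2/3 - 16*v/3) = (v - 1/3)/(v - 4)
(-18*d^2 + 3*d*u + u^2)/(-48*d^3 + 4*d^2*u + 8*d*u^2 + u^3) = (-3*d + u)/(-8*d^2 + 2*d*u + u^2)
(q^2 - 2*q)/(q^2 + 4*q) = (q - 2)/(q + 4)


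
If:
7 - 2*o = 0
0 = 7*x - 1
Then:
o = 7/2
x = 1/7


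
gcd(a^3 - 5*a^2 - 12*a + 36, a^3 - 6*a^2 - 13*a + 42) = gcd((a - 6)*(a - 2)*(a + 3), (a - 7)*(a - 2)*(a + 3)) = a^2 + a - 6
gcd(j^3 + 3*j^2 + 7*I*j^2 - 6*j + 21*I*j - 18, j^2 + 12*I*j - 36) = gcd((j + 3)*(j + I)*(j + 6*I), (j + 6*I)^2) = j + 6*I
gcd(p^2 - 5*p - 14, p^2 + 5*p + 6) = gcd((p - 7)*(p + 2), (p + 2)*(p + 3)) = p + 2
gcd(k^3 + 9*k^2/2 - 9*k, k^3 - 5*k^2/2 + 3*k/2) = k^2 - 3*k/2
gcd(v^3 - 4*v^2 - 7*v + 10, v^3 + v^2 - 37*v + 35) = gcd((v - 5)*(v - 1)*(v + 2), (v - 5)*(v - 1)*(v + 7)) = v^2 - 6*v + 5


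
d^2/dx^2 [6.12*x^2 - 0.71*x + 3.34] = 12.2400000000000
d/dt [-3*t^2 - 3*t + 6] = -6*t - 3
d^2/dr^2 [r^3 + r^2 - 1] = 6*r + 2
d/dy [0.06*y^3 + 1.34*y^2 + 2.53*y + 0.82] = 0.18*y^2 + 2.68*y + 2.53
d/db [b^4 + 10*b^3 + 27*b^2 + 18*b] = 4*b^3 + 30*b^2 + 54*b + 18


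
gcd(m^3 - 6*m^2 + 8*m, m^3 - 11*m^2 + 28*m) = m^2 - 4*m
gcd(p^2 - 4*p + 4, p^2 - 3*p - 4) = 1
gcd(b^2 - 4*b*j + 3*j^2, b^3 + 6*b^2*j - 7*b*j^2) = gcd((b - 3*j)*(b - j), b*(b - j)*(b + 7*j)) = b - j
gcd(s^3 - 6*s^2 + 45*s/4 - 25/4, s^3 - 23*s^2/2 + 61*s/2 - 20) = s^2 - 7*s/2 + 5/2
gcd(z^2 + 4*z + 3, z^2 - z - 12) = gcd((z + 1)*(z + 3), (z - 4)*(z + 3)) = z + 3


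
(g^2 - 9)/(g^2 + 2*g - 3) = (g - 3)/(g - 1)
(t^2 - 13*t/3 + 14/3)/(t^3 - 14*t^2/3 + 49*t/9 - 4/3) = 3*(3*t^2 - 13*t + 14)/(9*t^3 - 42*t^2 + 49*t - 12)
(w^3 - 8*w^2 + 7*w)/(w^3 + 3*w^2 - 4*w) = (w - 7)/(w + 4)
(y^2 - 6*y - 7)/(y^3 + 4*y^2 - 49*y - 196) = (y + 1)/(y^2 + 11*y + 28)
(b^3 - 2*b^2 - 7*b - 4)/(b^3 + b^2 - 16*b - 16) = (b + 1)/(b + 4)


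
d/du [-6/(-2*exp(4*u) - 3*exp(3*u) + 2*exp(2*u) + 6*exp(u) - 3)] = (-48*exp(3*u) - 54*exp(2*u) + 24*exp(u) + 36)*exp(u)/(2*exp(4*u) + 3*exp(3*u) - 2*exp(2*u) - 6*exp(u) + 3)^2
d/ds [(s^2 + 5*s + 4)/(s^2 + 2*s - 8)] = -3/(s^2 - 4*s + 4)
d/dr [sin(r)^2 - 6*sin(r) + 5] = 2*(sin(r) - 3)*cos(r)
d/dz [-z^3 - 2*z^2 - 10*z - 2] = -3*z^2 - 4*z - 10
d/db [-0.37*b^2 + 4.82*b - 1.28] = 4.82 - 0.74*b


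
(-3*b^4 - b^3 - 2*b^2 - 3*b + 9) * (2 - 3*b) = 9*b^5 - 3*b^4 + 4*b^3 + 5*b^2 - 33*b + 18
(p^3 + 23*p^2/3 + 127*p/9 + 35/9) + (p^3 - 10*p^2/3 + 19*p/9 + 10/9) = 2*p^3 + 13*p^2/3 + 146*p/9 + 5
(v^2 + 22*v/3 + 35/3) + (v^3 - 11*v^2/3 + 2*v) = v^3 - 8*v^2/3 + 28*v/3 + 35/3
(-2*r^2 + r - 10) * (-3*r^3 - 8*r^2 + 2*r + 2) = 6*r^5 + 13*r^4 + 18*r^3 + 78*r^2 - 18*r - 20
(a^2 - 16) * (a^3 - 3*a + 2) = a^5 - 19*a^3 + 2*a^2 + 48*a - 32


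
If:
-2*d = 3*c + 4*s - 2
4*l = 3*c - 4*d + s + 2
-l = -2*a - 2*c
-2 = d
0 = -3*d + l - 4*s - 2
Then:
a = 92/57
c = -14/57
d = -2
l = 52/19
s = 32/19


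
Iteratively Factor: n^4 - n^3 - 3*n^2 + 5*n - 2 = (n - 1)*(n^3 - 3*n + 2) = (n - 1)^2*(n^2 + n - 2) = (n - 1)^3*(n + 2)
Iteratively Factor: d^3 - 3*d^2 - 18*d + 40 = (d - 5)*(d^2 + 2*d - 8) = (d - 5)*(d - 2)*(d + 4)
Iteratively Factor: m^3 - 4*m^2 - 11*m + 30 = (m - 5)*(m^2 + m - 6) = (m - 5)*(m - 2)*(m + 3)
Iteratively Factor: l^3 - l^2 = (l)*(l^2 - l) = l*(l - 1)*(l)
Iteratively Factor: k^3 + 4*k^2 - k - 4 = (k - 1)*(k^2 + 5*k + 4) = (k - 1)*(k + 1)*(k + 4)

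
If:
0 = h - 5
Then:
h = 5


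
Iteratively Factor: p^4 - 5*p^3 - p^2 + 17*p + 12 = (p + 1)*(p^3 - 6*p^2 + 5*p + 12) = (p + 1)^2*(p^2 - 7*p + 12) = (p - 4)*(p + 1)^2*(p - 3)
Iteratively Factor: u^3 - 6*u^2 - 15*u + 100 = (u - 5)*(u^2 - u - 20) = (u - 5)^2*(u + 4)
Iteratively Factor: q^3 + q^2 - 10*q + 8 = (q - 2)*(q^2 + 3*q - 4) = (q - 2)*(q + 4)*(q - 1)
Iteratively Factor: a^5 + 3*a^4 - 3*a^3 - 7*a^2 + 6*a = (a - 1)*(a^4 + 4*a^3 + a^2 - 6*a) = (a - 1)*(a + 2)*(a^3 + 2*a^2 - 3*a) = a*(a - 1)*(a + 2)*(a^2 + 2*a - 3) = a*(a - 1)^2*(a + 2)*(a + 3)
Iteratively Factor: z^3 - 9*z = (z + 3)*(z^2 - 3*z) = (z - 3)*(z + 3)*(z)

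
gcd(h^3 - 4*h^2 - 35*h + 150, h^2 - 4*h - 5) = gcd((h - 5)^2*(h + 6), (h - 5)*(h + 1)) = h - 5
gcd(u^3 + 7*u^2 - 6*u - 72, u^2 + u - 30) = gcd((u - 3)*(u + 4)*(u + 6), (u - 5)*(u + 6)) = u + 6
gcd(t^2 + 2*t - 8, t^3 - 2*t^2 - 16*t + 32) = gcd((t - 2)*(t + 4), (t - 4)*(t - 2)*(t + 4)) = t^2 + 2*t - 8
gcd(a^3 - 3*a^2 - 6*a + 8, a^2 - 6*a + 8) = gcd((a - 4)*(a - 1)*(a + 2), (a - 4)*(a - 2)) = a - 4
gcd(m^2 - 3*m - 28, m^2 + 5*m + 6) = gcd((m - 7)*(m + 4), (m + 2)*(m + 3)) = 1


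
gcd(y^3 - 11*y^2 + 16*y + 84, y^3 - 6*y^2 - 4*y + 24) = y^2 - 4*y - 12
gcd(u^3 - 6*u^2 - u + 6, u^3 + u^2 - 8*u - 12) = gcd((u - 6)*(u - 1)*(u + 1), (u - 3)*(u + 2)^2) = 1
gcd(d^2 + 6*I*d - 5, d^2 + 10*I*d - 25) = d + 5*I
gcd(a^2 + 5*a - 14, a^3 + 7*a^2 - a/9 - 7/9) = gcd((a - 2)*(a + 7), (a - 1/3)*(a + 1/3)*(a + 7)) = a + 7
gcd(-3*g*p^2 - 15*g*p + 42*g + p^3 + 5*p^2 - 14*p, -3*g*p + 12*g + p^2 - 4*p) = -3*g + p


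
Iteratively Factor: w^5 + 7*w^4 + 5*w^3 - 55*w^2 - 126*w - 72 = (w + 3)*(w^4 + 4*w^3 - 7*w^2 - 34*w - 24) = (w + 1)*(w + 3)*(w^3 + 3*w^2 - 10*w - 24) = (w - 3)*(w + 1)*(w + 3)*(w^2 + 6*w + 8) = (w - 3)*(w + 1)*(w + 3)*(w + 4)*(w + 2)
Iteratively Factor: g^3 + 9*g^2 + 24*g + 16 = (g + 1)*(g^2 + 8*g + 16) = (g + 1)*(g + 4)*(g + 4)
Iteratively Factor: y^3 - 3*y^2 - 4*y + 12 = (y + 2)*(y^2 - 5*y + 6) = (y - 2)*(y + 2)*(y - 3)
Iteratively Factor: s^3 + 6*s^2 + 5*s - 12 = (s + 3)*(s^2 + 3*s - 4) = (s - 1)*(s + 3)*(s + 4)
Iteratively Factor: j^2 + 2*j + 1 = (j + 1)*(j + 1)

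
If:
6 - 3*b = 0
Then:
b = 2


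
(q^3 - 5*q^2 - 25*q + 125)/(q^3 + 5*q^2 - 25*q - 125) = (q - 5)/(q + 5)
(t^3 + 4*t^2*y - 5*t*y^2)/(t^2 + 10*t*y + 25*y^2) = t*(t - y)/(t + 5*y)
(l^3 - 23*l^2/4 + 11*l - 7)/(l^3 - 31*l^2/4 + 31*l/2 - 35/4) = (l^2 - 4*l + 4)/(l^2 - 6*l + 5)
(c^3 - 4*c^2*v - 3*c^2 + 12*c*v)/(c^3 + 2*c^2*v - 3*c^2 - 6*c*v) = (c - 4*v)/(c + 2*v)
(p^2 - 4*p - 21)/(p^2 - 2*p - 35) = (p + 3)/(p + 5)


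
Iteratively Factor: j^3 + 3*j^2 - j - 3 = (j - 1)*(j^2 + 4*j + 3) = (j - 1)*(j + 3)*(j + 1)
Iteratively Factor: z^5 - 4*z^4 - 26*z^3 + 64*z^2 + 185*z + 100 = (z + 1)*(z^4 - 5*z^3 - 21*z^2 + 85*z + 100) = (z - 5)*(z + 1)*(z^3 - 21*z - 20) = (z - 5)^2*(z + 1)*(z^2 + 5*z + 4) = (z - 5)^2*(z + 1)^2*(z + 4)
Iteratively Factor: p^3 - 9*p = (p - 3)*(p^2 + 3*p) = (p - 3)*(p + 3)*(p)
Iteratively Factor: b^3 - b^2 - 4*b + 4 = (b + 2)*(b^2 - 3*b + 2) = (b - 1)*(b + 2)*(b - 2)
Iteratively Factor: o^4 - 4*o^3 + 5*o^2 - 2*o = (o - 1)*(o^3 - 3*o^2 + 2*o) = (o - 2)*(o - 1)*(o^2 - o) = o*(o - 2)*(o - 1)*(o - 1)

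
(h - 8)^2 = h^2 - 16*h + 64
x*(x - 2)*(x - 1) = x^3 - 3*x^2 + 2*x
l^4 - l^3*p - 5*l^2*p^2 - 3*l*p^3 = l*(l - 3*p)*(l + p)^2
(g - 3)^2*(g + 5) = g^3 - g^2 - 21*g + 45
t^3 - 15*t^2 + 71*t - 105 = (t - 7)*(t - 5)*(t - 3)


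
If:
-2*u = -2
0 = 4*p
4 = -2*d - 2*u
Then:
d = -3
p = 0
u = 1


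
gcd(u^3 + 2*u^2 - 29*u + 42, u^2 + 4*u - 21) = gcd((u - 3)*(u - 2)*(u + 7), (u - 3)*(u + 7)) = u^2 + 4*u - 21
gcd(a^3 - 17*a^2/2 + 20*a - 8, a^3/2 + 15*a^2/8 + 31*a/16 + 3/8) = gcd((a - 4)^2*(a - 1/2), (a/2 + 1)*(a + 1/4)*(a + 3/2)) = 1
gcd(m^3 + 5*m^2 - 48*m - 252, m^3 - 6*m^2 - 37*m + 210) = m^2 - m - 42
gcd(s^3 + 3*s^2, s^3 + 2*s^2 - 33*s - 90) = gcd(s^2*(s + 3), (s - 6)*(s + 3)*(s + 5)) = s + 3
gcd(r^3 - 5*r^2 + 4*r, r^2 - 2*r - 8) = r - 4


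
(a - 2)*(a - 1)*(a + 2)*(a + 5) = a^4 + 4*a^3 - 9*a^2 - 16*a + 20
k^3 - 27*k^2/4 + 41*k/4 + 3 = (k - 4)*(k - 3)*(k + 1/4)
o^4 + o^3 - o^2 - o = o*(o - 1)*(o + 1)^2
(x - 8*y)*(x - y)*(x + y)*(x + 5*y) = x^4 - 3*x^3*y - 41*x^2*y^2 + 3*x*y^3 + 40*y^4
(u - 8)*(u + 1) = u^2 - 7*u - 8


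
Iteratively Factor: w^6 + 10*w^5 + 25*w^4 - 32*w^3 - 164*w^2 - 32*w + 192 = (w + 4)*(w^5 + 6*w^4 + w^3 - 36*w^2 - 20*w + 48) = (w - 2)*(w + 4)*(w^4 + 8*w^3 + 17*w^2 - 2*w - 24) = (w - 2)*(w + 3)*(w + 4)*(w^3 + 5*w^2 + 2*w - 8) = (w - 2)*(w - 1)*(w + 3)*(w + 4)*(w^2 + 6*w + 8) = (w - 2)*(w - 1)*(w + 3)*(w + 4)^2*(w + 2)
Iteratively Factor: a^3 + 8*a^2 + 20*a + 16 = (a + 2)*(a^2 + 6*a + 8) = (a + 2)*(a + 4)*(a + 2)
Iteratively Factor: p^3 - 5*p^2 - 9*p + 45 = (p + 3)*(p^2 - 8*p + 15) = (p - 3)*(p + 3)*(p - 5)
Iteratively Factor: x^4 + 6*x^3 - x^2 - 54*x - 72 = (x + 2)*(x^3 + 4*x^2 - 9*x - 36) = (x + 2)*(x + 3)*(x^2 + x - 12) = (x - 3)*(x + 2)*(x + 3)*(x + 4)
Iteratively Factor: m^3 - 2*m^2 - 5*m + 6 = (m - 3)*(m^2 + m - 2) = (m - 3)*(m - 1)*(m + 2)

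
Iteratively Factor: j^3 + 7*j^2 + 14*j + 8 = (j + 4)*(j^2 + 3*j + 2) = (j + 2)*(j + 4)*(j + 1)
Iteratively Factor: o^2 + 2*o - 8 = (o + 4)*(o - 2)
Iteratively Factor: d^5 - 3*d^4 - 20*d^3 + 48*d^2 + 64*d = (d + 1)*(d^4 - 4*d^3 - 16*d^2 + 64*d) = (d - 4)*(d + 1)*(d^3 - 16*d) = (d - 4)*(d + 1)*(d + 4)*(d^2 - 4*d) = (d - 4)^2*(d + 1)*(d + 4)*(d)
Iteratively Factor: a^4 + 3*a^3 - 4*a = (a - 1)*(a^3 + 4*a^2 + 4*a) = a*(a - 1)*(a^2 + 4*a + 4) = a*(a - 1)*(a + 2)*(a + 2)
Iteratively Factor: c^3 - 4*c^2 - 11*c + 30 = (c + 3)*(c^2 - 7*c + 10) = (c - 5)*(c + 3)*(c - 2)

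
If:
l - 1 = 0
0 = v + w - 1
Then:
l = 1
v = 1 - w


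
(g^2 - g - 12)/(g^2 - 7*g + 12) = (g + 3)/(g - 3)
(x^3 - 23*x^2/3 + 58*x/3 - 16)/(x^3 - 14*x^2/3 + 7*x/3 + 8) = (x - 2)/(x + 1)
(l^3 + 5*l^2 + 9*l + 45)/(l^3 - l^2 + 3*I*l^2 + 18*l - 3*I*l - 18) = (l^2 + l*(5 + 3*I) + 15*I)/(l^2 + l*(-1 + 6*I) - 6*I)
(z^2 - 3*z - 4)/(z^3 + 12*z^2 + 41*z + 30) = (z - 4)/(z^2 + 11*z + 30)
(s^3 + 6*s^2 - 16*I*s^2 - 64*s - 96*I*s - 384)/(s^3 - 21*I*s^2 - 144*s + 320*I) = (s + 6)/(s - 5*I)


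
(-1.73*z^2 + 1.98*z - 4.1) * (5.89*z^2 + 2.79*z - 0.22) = -10.1897*z^4 + 6.8355*z^3 - 18.2442*z^2 - 11.8746*z + 0.902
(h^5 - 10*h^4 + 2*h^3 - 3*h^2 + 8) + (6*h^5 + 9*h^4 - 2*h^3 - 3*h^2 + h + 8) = 7*h^5 - h^4 - 6*h^2 + h + 16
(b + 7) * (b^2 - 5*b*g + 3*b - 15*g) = b^3 - 5*b^2*g + 10*b^2 - 50*b*g + 21*b - 105*g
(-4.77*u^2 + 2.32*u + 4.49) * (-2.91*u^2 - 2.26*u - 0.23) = 13.8807*u^4 + 4.029*u^3 - 17.212*u^2 - 10.681*u - 1.0327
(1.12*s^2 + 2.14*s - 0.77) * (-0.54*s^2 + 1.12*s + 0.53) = -0.6048*s^4 + 0.0988*s^3 + 3.4062*s^2 + 0.2718*s - 0.4081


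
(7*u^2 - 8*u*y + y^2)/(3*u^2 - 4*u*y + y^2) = (-7*u + y)/(-3*u + y)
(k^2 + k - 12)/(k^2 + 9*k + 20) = (k - 3)/(k + 5)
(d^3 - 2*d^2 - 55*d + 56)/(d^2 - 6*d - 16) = (d^2 + 6*d - 7)/(d + 2)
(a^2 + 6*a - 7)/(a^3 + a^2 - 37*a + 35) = 1/(a - 5)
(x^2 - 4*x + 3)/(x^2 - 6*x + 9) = (x - 1)/(x - 3)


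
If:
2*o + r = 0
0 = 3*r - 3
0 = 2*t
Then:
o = -1/2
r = 1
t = 0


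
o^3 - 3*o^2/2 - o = o*(o - 2)*(o + 1/2)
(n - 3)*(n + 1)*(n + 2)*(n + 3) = n^4 + 3*n^3 - 7*n^2 - 27*n - 18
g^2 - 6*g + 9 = (g - 3)^2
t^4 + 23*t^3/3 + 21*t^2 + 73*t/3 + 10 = (t + 1)*(t + 5/3)*(t + 2)*(t + 3)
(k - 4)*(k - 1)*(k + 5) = k^3 - 21*k + 20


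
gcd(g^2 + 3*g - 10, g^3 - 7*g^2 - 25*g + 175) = g + 5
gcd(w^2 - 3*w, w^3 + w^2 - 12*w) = w^2 - 3*w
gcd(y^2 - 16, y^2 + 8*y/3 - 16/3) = y + 4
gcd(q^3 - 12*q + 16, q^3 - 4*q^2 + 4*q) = q^2 - 4*q + 4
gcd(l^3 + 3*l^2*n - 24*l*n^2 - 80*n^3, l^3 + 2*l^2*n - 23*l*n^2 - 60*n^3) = l^2 - l*n - 20*n^2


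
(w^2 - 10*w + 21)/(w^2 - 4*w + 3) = (w - 7)/(w - 1)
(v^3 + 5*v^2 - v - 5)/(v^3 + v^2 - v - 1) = (v + 5)/(v + 1)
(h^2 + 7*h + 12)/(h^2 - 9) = (h + 4)/(h - 3)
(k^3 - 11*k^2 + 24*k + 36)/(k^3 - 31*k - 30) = (k - 6)/(k + 5)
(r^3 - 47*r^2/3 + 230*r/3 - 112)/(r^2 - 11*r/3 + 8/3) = (r^2 - 13*r + 42)/(r - 1)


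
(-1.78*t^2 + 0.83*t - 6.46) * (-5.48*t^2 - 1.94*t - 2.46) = 9.7544*t^4 - 1.0952*t^3 + 38.1694*t^2 + 10.4906*t + 15.8916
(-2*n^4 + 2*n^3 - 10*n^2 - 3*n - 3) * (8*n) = -16*n^5 + 16*n^4 - 80*n^3 - 24*n^2 - 24*n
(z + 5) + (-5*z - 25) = -4*z - 20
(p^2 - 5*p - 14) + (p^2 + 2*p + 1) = 2*p^2 - 3*p - 13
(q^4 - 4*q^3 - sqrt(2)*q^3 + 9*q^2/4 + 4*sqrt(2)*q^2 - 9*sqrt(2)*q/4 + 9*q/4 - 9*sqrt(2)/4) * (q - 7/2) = q^5 - 15*q^4/2 - sqrt(2)*q^4 + 15*sqrt(2)*q^3/2 + 65*q^3/4 - 65*sqrt(2)*q^2/4 - 45*q^2/8 - 63*q/8 + 45*sqrt(2)*q/8 + 63*sqrt(2)/8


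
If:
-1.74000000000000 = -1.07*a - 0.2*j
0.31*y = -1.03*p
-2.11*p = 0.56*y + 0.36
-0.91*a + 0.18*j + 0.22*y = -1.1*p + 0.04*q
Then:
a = 0.551638349556474 - 0.0213561131873999*q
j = 0.114255205552589*q + 5.74873482987286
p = -1.44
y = 4.80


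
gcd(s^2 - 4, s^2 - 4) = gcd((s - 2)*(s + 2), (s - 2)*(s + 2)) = s^2 - 4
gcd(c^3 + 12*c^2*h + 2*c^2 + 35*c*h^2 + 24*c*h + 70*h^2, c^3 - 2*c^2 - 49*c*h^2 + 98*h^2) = c + 7*h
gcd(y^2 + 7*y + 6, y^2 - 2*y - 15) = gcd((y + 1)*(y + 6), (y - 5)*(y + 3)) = 1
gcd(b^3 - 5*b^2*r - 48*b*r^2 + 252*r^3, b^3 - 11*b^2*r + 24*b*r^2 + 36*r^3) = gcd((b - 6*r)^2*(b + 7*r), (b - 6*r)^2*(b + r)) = b^2 - 12*b*r + 36*r^2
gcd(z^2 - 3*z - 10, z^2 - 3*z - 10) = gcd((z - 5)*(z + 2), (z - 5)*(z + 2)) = z^2 - 3*z - 10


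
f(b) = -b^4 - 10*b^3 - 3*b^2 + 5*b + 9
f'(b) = -4*b^3 - 30*b^2 - 6*b + 5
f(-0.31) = 7.45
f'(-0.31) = 4.10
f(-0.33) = 7.37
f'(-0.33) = 3.86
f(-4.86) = 503.87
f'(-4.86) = -215.26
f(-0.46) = 6.99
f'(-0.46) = 1.80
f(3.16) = -420.41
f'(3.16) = -439.75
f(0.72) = 7.04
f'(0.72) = -16.36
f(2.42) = -172.49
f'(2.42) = -241.90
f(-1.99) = 50.29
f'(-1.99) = -70.34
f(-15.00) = -17616.00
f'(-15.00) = 6845.00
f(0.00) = 9.00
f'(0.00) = 5.00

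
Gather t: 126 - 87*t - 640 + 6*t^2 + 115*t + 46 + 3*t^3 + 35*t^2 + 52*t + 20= 3*t^3 + 41*t^2 + 80*t - 448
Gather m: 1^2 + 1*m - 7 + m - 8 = 2*m - 14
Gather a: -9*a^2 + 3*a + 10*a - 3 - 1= -9*a^2 + 13*a - 4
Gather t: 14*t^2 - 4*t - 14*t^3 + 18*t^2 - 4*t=-14*t^3 + 32*t^2 - 8*t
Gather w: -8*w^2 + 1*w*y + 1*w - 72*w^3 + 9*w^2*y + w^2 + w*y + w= -72*w^3 + w^2*(9*y - 7) + w*(2*y + 2)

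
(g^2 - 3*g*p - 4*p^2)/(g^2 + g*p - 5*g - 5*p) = (g - 4*p)/(g - 5)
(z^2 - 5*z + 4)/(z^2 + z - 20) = (z - 1)/(z + 5)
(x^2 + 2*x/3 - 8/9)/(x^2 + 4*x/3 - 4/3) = (x + 4/3)/(x + 2)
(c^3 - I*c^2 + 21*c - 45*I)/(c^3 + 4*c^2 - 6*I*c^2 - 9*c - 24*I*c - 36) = (c + 5*I)/(c + 4)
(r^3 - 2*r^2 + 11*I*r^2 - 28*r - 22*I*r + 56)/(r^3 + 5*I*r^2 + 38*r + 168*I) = (r - 2)/(r - 6*I)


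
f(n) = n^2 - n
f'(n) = 2*n - 1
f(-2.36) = 7.93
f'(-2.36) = -5.72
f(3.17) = 6.88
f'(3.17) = 5.34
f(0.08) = -0.07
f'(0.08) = -0.84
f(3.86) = 11.04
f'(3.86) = 6.72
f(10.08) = 91.53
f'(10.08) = 19.16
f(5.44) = 24.15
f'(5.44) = 9.88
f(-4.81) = 27.95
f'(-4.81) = -10.62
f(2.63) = 4.29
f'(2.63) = 4.26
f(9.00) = 72.00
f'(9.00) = 17.00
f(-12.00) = 156.00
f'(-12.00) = -25.00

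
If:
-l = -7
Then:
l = 7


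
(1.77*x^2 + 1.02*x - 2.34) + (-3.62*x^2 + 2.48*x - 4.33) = -1.85*x^2 + 3.5*x - 6.67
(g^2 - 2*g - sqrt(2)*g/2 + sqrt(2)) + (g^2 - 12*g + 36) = 2*g^2 - 14*g - sqrt(2)*g/2 + sqrt(2) + 36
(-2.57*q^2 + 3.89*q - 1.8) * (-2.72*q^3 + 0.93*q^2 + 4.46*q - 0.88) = 6.9904*q^5 - 12.9709*q^4 - 2.9485*q^3 + 17.937*q^2 - 11.4512*q + 1.584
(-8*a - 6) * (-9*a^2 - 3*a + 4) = 72*a^3 + 78*a^2 - 14*a - 24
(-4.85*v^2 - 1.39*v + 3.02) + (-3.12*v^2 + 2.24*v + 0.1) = -7.97*v^2 + 0.85*v + 3.12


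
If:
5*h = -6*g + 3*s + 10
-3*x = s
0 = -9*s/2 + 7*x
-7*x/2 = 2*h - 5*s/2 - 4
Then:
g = 0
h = 2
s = 0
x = 0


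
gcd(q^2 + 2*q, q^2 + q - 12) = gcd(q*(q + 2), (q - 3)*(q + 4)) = 1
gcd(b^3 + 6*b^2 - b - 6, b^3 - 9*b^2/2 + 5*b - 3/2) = b - 1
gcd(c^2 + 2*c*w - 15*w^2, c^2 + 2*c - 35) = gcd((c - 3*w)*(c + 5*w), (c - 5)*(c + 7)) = 1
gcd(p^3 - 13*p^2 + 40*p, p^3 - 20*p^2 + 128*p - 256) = p - 8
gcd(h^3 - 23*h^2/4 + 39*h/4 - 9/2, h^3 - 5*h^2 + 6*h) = h^2 - 5*h + 6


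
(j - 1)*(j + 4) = j^2 + 3*j - 4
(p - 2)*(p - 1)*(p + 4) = p^3 + p^2 - 10*p + 8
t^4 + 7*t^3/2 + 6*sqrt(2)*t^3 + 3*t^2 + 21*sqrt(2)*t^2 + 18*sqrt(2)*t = t*(t + 3/2)*(t + 2)*(t + 6*sqrt(2))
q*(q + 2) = q^2 + 2*q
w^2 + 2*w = w*(w + 2)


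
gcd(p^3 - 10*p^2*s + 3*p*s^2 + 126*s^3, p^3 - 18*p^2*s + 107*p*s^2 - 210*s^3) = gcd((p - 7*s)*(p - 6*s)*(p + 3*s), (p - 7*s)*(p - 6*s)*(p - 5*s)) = p^2 - 13*p*s + 42*s^2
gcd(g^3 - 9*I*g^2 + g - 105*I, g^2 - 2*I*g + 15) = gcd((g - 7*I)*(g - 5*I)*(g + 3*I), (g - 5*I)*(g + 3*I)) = g^2 - 2*I*g + 15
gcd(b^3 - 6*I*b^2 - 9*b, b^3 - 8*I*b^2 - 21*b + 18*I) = b^2 - 6*I*b - 9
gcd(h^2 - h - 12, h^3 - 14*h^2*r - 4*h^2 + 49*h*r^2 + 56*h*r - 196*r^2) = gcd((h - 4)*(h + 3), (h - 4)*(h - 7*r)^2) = h - 4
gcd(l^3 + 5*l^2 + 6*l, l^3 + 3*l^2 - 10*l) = l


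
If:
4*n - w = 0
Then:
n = w/4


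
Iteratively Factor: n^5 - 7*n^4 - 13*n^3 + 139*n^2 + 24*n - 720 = (n - 4)*(n^4 - 3*n^3 - 25*n^2 + 39*n + 180) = (n - 4)^2*(n^3 + n^2 - 21*n - 45) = (n - 5)*(n - 4)^2*(n^2 + 6*n + 9) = (n - 5)*(n - 4)^2*(n + 3)*(n + 3)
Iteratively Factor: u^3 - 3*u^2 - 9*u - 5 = (u + 1)*(u^2 - 4*u - 5) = (u + 1)^2*(u - 5)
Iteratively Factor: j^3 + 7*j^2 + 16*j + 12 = (j + 3)*(j^2 + 4*j + 4) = (j + 2)*(j + 3)*(j + 2)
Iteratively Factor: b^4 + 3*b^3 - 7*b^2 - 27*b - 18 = (b + 3)*(b^3 - 7*b - 6) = (b + 1)*(b + 3)*(b^2 - b - 6) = (b - 3)*(b + 1)*(b + 3)*(b + 2)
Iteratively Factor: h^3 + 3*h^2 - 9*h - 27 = (h - 3)*(h^2 + 6*h + 9) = (h - 3)*(h + 3)*(h + 3)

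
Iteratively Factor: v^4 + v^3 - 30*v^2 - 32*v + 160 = (v - 5)*(v^3 + 6*v^2 - 32) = (v - 5)*(v + 4)*(v^2 + 2*v - 8) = (v - 5)*(v - 2)*(v + 4)*(v + 4)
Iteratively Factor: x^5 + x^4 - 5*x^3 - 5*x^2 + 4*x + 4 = (x - 1)*(x^4 + 2*x^3 - 3*x^2 - 8*x - 4) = (x - 2)*(x - 1)*(x^3 + 4*x^2 + 5*x + 2) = (x - 2)*(x - 1)*(x + 2)*(x^2 + 2*x + 1) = (x - 2)*(x - 1)*(x + 1)*(x + 2)*(x + 1)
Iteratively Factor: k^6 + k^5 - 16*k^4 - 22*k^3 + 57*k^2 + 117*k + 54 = (k + 3)*(k^5 - 2*k^4 - 10*k^3 + 8*k^2 + 33*k + 18) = (k - 3)*(k + 3)*(k^4 + k^3 - 7*k^2 - 13*k - 6) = (k - 3)*(k + 1)*(k + 3)*(k^3 - 7*k - 6) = (k - 3)*(k + 1)*(k + 2)*(k + 3)*(k^2 - 2*k - 3) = (k - 3)*(k + 1)^2*(k + 2)*(k + 3)*(k - 3)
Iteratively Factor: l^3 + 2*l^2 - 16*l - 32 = (l + 2)*(l^2 - 16) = (l + 2)*(l + 4)*(l - 4)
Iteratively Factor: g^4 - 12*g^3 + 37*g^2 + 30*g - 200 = (g - 5)*(g^3 - 7*g^2 + 2*g + 40) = (g - 5)^2*(g^2 - 2*g - 8) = (g - 5)^2*(g + 2)*(g - 4)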